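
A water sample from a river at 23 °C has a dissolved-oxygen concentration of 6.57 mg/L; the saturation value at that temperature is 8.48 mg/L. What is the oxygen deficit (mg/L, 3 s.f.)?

D = C_s − C = 8.48 − 6.57 = 1.91 mg/L.

D ≈ 1.91 mg/L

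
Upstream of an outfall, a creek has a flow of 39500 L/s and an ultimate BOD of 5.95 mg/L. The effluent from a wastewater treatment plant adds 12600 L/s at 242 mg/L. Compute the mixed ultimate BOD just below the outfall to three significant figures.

Flow-weighted mixing: C = (Q_r C_r + Q_w C_w)/(Q_r + Q_w)
= (39500×5.95 + 12600×242)/(39500 + 12600) = 3.284×10^6/52100 = 63.04 mg/L.

63.0 mg/L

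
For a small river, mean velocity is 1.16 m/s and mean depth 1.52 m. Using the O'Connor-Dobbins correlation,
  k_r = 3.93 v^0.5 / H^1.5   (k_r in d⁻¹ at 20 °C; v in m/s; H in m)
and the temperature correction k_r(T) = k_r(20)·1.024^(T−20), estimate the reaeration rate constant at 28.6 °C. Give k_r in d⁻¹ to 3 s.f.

k_r(20) = 3.93 × 1.16^0.5 / 1.52^1.5 = 3.93 × 1.077 / 1.874 = 2.259 d⁻¹.
k_r(28.6) = 2.259 × 1.024^(28.6−20) = 2.259 × 1.226 = 2.770 d⁻¹.

k_r ≈ 2.77 d⁻¹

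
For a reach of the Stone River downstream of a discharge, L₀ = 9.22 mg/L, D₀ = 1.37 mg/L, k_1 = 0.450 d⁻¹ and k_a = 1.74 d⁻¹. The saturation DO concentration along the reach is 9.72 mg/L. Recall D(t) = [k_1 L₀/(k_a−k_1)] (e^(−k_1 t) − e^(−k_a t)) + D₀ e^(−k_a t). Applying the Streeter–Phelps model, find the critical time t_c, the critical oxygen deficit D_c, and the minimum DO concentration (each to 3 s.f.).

t_c ≈ 0.618 d; D_c ≈ 1.81 mg/L; min DO ≈ 7.91 mg/L

With k_a/k_1 = 3.867 and 1 − D₀(k_a−k_1)/(k_1 L₀) = 0.5740,
t_c = ln(3.867 × 0.5740) / (1.74 − 0.450) = ln(2.220) / 1.290 = 0.7973/1.290 = 0.6181 d.
D_c = (k_1/k_a) L₀ e^(−k_1 t_c) = (0.450/1.74) × 9.22 × e^(−0.450×0.6181) = 0.2586 × 9.22 × 0.7572 = 1.806 mg/L.
Minimum DO = C_s − D_c = 9.72 − 1.806 = 7.914 mg/L.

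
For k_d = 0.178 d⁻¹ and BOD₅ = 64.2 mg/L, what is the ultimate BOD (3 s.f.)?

BOD₅ = L₀(1 − e^(−5k_d)) ⇒ L₀ = BOD₅ / (1 − e^(−5×0.178))
= 64.2 / (1 − 0.4107) = 64.2 / 0.5893 = 108.9 mg/L.

L₀ ≈ 109 mg/L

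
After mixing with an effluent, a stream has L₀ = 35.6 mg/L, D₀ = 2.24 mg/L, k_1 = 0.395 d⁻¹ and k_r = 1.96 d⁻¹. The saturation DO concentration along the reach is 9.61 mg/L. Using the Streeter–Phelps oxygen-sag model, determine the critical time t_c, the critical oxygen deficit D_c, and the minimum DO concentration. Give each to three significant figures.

t_c ≈ 0.840 d; D_c ≈ 5.15 mg/L; min DO ≈ 4.46 mg/L

With k_r/k_1 = 4.962 and 1 − D₀(k_r−k_1)/(k_1 L₀) = 0.7507,
t_c = ln(4.962 × 0.7507) / (1.96 − 0.395) = ln(3.725) / 1.565 = 1.315/1.565 = 0.8403 d.
L(t_c) = L₀ e^(−k_1 t_c) = 35.6 × 0.7175 = 25.54 mg/L, and at the critical point k_r D_c = k_1 L, so D_c = (0.395/1.96) × 25.54 = 5.148 mg/L.
Minimum DO = C_s − D_c = 9.61 − 5.148 = 4.462 mg/L.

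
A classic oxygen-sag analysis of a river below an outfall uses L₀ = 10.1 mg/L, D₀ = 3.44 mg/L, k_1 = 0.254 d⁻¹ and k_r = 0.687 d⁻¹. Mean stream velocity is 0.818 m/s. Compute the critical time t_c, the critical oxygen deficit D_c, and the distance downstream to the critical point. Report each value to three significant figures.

t_c ≈ 0.291 d; D_c ≈ 3.47 mg/L; x_c ≈ 20.6 km

t_c = [1/(k_r−k_1)] ln[(k_r/k_1)(1 − D₀(k_r−k_1)/(k_1 L₀))]
= [1/(0.687−0.254)] ln[(0.687/0.254)(1 − 3.44×0.4330/(0.254×10.1))]
= (1/0.4330) ln[2.705 × 0.4194] = 2.309 × ln(1.134) = 2.309 × 0.1260 = 0.2910 d.
L(t_c) = L₀ e^(−k_1 t_c) = 10.1 × 0.9287 = 9.380 mg/L, and at the critical point k_r D_c = k_1 L, so D_c = (0.254/0.687) × 9.380 = 3.468 mg/L.
x_c = v t_c = 0.818 m/s × 0.2910 d × 86400 s/d = 20570 m ≈ 20.6 km.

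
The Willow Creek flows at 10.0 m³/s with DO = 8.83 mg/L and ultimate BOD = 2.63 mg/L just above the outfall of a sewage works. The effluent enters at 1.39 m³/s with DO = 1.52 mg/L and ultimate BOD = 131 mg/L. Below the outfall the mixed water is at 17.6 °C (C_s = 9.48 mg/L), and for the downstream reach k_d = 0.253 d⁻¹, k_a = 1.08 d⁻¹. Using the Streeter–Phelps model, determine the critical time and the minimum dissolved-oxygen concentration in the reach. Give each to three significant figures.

Mixed DO = (10.0×8.83 + 1.39×1.52)/(10.0+1.39) = 90.41/11.39 = 7.938 mg/L.
Mixed L₀ = (10.0×2.63 + 1.39×131)/(11.39) = 208.4/11.39 = 18.30 mg/L.
Initial deficit D₀ = C_s − DO₀ = 9.48 − 7.938 = 1.542 mg/L.
t_c = (1/0.8270) ln[(1.08/0.253)(1 − 1.542×0.8270/(0.253×18.30))] = 1.209 × ln(3.093) = 1.365 d.
D_c = (0.253/1.08) × 18.30 × e^(−0.253×1.365) = 0.2343 × 18.30 × 0.7079 = 3.034 mg/L.
Minimum DO = 9.48 − 3.034 = 6.446 mg/L.

t_c ≈ 1.37 d; minimum DO ≈ 6.45 mg/L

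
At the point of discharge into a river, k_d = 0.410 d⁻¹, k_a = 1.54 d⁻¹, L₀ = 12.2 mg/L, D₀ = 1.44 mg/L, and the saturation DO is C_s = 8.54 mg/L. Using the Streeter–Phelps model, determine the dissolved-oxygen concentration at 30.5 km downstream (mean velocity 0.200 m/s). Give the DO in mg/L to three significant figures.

DO ≈ 6.59 mg/L

Travel time t = x/v = 30.5 km / (0.200 m/s) = 30500 m / 0.200 m/s = 152500 s = 1.765 d.
k_d L₀/(k_a−k_d) = 0.410×12.2/(1.54−0.410) = 5.002/1.130 = 4.427 mg/L.
e^(−k_d t) = e^(−0.410×1.765) = 0.4850; e^(−k_a t) = e^(−1.54×1.765) = 0.06600.
D = 4.427 × (0.4850 − 0.06600) + 1.44 × 0.06600 = 1.855 + 0.09503 = 1.950 mg/L.
DO = C_s − D = 8.54 − 1.950 = 6.590 mg/L.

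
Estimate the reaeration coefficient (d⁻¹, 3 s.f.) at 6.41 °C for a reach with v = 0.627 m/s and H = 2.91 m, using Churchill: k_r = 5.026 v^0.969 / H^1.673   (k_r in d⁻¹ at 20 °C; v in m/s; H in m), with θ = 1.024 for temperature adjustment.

k_r ≈ 0.388 d⁻¹

k_r(20) = 5.026 × 0.627^0.969 / 2.91^1.673 = 5.026 × 0.6361 / 5.972 = 0.5354 d⁻¹.
k_r(6.41) = 0.5354 × 1.024^(6.41−20) = 0.5354 × 0.7245 = 0.3879 d⁻¹.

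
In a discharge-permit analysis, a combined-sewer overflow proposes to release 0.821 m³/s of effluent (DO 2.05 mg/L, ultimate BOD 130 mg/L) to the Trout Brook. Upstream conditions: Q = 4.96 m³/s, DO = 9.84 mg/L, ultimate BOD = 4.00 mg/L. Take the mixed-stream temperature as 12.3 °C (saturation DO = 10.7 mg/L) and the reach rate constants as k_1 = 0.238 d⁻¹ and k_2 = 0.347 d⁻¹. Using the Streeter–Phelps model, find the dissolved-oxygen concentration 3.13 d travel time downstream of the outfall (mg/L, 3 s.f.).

Mixed DO = (4.96×9.84 + 0.821×2.05)/(4.96+0.821) = 50.49/5.781 = 8.734 mg/L.
Mixed L₀ = (4.96×4.00 + 0.821×130)/(5.781) = 126.6/5.781 = 21.89 mg/L.
Initial deficit D₀ = C_s − DO₀ = 10.7 − 8.734 = 1.966 mg/L.
D(3.13) = [0.238×21.89/(0.347−0.238)](e^(−0.238×3.13) − e^(−0.347×3.13)) + 1.966 e^(−0.347×3.13)
= 47.81 × (0.4748 − 0.3375) + 1.966 × 0.3375 = 7.224 mg/L.
DO = 10.7 − 7.224 = 3.476 mg/L.

DO ≈ 3.48 mg/L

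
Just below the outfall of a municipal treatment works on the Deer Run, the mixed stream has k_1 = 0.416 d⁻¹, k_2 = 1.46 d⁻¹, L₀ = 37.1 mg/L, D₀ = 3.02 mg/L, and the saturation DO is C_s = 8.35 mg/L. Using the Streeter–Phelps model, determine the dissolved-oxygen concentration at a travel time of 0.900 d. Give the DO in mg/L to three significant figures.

DO ≈ 1.34 mg/L

k_1 L₀/(k_2−k_1) = 0.416×37.1/(1.46−0.416) = 15.43/1.044 = 14.78 mg/L.
e^(−k_1 t) = e^(−0.416×0.9000) = 0.6877; e^(−k_2 t) = e^(−1.46×0.9000) = 0.2687.
D = 14.78 × (0.6877 − 0.2687) + 3.02 × 0.2687 = 6.194 + 0.8116 = 7.005 mg/L.
DO = C_s − D = 8.35 − 7.005 = 1.345 mg/L.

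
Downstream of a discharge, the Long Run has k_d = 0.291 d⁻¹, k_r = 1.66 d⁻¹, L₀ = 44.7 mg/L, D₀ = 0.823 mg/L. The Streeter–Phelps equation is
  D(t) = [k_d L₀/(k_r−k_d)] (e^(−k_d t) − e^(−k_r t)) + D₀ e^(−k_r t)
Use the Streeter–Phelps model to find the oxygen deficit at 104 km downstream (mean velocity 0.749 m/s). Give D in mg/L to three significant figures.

D ≈ 5.35 mg/L

Travel time t = x/v = 104 km / (0.749 m/s) = 104000 m / 0.749 m/s = 138900 s = 1.607 d.
k_d L₀/(k_r−k_d) = 0.291×44.7/(1.66−0.291) = 13.01/1.369 = 9.502 mg/L.
e^(−k_d t) = e^(−0.291×1.607) = 0.6265; e^(−k_r t) = e^(−1.66×1.607) = 0.06941.
D = 9.502 × (0.6265 − 0.06941) + 0.823 × 0.06941 = 5.293 + 0.05712 = 5.350 mg/L.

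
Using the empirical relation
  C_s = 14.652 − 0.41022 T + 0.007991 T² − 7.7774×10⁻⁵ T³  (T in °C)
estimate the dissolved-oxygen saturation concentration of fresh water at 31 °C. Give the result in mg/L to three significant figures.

C_s = 14.652 − 0.41022×31 + 0.007991×31² − 7.7774×10⁻⁵×31³ = 7.298 mg/L.

C_s ≈ 7.30 mg/L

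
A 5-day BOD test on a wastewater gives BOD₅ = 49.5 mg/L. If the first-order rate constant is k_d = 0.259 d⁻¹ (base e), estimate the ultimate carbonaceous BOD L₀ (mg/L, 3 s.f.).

BOD₅ = L₀(1 − e^(−5k_d)) ⇒ L₀ = BOD₅ / (1 − e^(−5×0.259))
= 49.5 / (1 − 0.2739) = 49.5 / 0.7261 = 68.17 mg/L.

L₀ ≈ 68.2 mg/L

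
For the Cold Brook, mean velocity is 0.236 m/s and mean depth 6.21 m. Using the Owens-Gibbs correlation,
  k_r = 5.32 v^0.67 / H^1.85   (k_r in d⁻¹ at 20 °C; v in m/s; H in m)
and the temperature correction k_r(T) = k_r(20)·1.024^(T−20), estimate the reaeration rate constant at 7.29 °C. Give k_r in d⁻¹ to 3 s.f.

k_r ≈ 0.0510 d⁻¹

k_r(20) = 5.32 × 0.236^0.67 / 6.21^1.85 = 5.32 × 0.3801 / 29.32 = 0.06895 d⁻¹.
k_r(7.29) = 0.06895 × 1.024^(7.29−20) = 0.06895 × 0.7398 = 0.05101 d⁻¹.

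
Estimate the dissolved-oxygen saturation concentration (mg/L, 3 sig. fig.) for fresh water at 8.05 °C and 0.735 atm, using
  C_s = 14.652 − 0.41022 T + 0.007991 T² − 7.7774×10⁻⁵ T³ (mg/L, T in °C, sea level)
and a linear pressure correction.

C_s ≈ 8.69 mg/L

At sea level: C_s = 14.652 − 0.41022×8.05 + 0.007991×8.05² − 7.7774×10⁻⁵×8.05³ = 11.83 mg/L.
Pressure correction: C_s' = 11.83 × 0.735 = 8.693 mg/L.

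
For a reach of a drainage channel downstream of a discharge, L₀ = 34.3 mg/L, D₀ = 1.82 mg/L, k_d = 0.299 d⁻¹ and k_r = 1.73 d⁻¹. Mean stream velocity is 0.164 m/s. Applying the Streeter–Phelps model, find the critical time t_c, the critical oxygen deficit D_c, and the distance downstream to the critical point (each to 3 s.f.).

t_c ≈ 1.02 d; D_c ≈ 4.37 mg/L; x_c ≈ 14.5 km

t_c = [1/(k_r−k_d)] ln[(k_r/k_d)(1 − D₀(k_r−k_d)/(k_d L₀))]
= [1/(1.73−0.299)] ln[(1.73/0.299)(1 − 1.82×1.431/(0.299×34.3))]
= (1/1.431) ln[5.786 × 0.7461] = 0.6988 × ln(4.317) = 0.6988 × 1.462 = 1.022 d.
D_c = (k_d/k_r) L₀ e^(−k_d t_c) = (0.299/1.73) × 34.3 × e^(−0.299×1.022) = 0.1728 × 34.3 × 0.7367 = 4.367 mg/L.
x_c = v t_c = 0.164 m/s × 1.022 d × 86400 s/d = 14480 m ≈ 14.5 km.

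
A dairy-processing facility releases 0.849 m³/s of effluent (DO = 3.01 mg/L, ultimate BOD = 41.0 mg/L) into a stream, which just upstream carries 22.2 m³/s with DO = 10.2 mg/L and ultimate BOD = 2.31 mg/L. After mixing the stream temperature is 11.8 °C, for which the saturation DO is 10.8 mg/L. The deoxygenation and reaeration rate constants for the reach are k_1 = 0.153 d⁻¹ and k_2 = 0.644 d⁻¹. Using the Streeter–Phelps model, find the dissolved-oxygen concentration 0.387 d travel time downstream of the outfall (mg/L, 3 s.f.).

Mixed DO = (22.2×10.2 + 0.849×3.01)/(22.2+0.849) = 229.0/23.05 = 9.935 mg/L.
Mixed L₀ = (22.2×2.31 + 0.849×41.0)/(23.05) = 86.09/23.05 = 3.735 mg/L.
Initial deficit D₀ = C_s − DO₀ = 10.8 − 9.935 = 0.8648 mg/L.
D(0.387) = [0.153×3.735/(0.644−0.153)](e^(−0.153×0.387) − e^(−0.644×0.387)) + 0.8648 e^(−0.644×0.387)
= 1.164 × (0.9425 − 0.7794) + 0.8648 × 0.7794 = 0.8639 mg/L.
DO = 10.8 − 0.8639 = 9.936 mg/L.

DO ≈ 9.94 mg/L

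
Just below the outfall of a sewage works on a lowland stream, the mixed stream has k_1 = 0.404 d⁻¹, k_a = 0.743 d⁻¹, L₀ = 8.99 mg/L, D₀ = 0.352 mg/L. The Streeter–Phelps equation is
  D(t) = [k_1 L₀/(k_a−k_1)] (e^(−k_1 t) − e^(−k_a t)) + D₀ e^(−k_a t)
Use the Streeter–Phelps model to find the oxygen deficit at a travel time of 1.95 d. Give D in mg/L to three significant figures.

D ≈ 2.44 mg/L

k_1 L₀/(k_a−k_1) = 0.404×8.99/(0.743−0.404) = 3.632/0.3390 = 10.71 mg/L.
e^(−k_1 t) = e^(−0.404×1.950) = 0.4548; e^(−k_a t) = e^(−0.743×1.950) = 0.2348.
D = 10.71 × (0.4548 − 0.2348) + 0.352 × 0.2348 = 2.357 + 0.08266 = 2.440 mg/L.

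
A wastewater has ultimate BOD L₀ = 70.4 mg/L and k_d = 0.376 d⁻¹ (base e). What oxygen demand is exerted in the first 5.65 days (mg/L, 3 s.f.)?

y_t = L₀(1 − e^(−k_d t)) = 70.4 × (1 − e^(−0.376×5.65))
= 70.4 × (1 − 0.1195) = 70.4 × 0.8805 = 61.99 mg/L.

y ≈ 62.0 mg/L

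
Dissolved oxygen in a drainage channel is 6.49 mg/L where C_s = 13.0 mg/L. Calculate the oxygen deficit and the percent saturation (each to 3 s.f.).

D ≈ 6.51 mg/L; 49.9 % saturation

D = C_s − C = 13.0 − 6.49 = 6.51 mg/L.
% saturation = 6.49/13.0 × 100 = 49.9 %.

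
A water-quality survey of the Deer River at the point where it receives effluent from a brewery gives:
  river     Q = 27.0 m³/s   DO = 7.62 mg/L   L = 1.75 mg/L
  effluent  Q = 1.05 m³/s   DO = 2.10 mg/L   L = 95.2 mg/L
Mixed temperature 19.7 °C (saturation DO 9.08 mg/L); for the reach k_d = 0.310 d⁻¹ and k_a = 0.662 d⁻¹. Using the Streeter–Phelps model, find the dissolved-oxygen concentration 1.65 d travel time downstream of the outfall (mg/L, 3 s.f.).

Mixed DO = (27.0×7.62 + 1.05×2.10)/(27.0+1.05) = 207.9/28.05 = 7.413 mg/L.
Mixed L₀ = (27.0×1.75 + 1.05×95.2)/(28.05) = 147.2/28.05 = 5.248 mg/L.
Initial deficit D₀ = C_s − DO₀ = 9.08 − 7.413 = 1.667 mg/L.
D(1.65) = [0.310×5.248/(0.662−0.310)](e^(−0.310×1.65) − e^(−0.662×1.65)) + 1.667 e^(−0.662×1.65)
= 4.622 × (0.5996 − 0.3354) + 1.667 × 0.3354 = 1.780 mg/L.
DO = 9.08 − 1.780 = 7.300 mg/L.

DO ≈ 7.30 mg/L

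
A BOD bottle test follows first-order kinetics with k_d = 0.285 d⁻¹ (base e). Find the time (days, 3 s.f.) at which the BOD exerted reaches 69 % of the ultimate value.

t ≈ 4.11 d

y/L₀ = 1 − e^(−k_d t) = 0.69 ⇒ e^(−k_d t) = 0.310
t = −ln(0.310) / 0.285 = 1.171 / 0.285 = 4.109 d.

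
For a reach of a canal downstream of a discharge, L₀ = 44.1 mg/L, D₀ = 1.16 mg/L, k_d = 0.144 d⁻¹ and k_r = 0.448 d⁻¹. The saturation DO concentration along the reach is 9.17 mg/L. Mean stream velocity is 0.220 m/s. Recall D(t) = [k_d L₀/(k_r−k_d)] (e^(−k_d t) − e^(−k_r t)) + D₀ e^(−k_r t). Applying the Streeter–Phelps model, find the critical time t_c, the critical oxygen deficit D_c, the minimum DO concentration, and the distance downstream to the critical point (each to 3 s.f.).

t_c ≈ 3.55 d; D_c ≈ 8.51 mg/L; min DO ≈ 0.663 mg/L; x_c ≈ 67.4 km

t_c = [1/(k_r−k_d)] ln[(k_r/k_d)(1 − D₀(k_r−k_d)/(k_d L₀))]
= [1/(0.448−0.144)] ln[(0.448/0.144)(1 − 1.16×0.3040/(0.144×44.1))]
= (1/0.3040) ln[3.111 × 0.9445] = 3.289 × ln(2.938) = 3.289 × 1.078 = 3.546 d.
L(t_c) = L₀ e^(−k_d t_c) = 44.1 × 0.6002 = 26.47 mg/L, and at the critical point k_r D_c = k_d L, so D_c = (0.144/0.448) × 26.47 = 8.507 mg/L.
Minimum DO = C_s − D_c = 9.17 − 8.507 = 0.6627 mg/L.
x_c = v t_c = 0.220 m/s × 3.546 d × 86400 s/d = 67390 m ≈ 67.4 km.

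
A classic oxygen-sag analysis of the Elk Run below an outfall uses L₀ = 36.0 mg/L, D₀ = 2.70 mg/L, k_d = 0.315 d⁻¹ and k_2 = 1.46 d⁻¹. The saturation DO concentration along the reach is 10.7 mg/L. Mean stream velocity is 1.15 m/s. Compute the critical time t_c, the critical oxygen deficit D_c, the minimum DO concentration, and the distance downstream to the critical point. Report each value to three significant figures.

With k_2/k_d = 4.635 and 1 − D₀(k_2−k_d)/(k_d L₀) = 0.7274,
t_c = ln(4.635 × 0.7274) / (1.46 − 0.315) = ln(3.371) / 1.145 = 1.215/1.145 = 1.061 d.
D_c = (k_d/k_2) L₀ e^(−k_d t_c) = (0.315/1.46) × 36.0 × e^(−0.315×1.061) = 0.2158 × 36.0 × 0.7158 = 5.560 mg/L.
Minimum DO = C_s − D_c = 10.7 − 5.560 = 5.140 mg/L.
x_c = v t_c = 1.15 m/s × 1.061 d × 86400 s/d = 105500 m ≈ 105 km.

t_c ≈ 1.06 d; D_c ≈ 5.56 mg/L; min DO ≈ 5.14 mg/L; x_c ≈ 105 km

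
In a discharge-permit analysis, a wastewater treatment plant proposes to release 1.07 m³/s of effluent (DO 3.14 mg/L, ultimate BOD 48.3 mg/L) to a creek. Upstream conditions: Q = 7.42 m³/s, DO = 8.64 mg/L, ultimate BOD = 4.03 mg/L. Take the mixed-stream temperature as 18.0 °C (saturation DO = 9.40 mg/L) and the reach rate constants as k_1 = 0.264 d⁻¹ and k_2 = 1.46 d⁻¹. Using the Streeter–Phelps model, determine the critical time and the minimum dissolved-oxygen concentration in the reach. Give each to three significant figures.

Mixed DO = (7.42×8.64 + 1.07×3.14)/(7.42+1.07) = 67.47/8.490 = 7.947 mg/L.
Mixed L₀ = (7.42×4.03 + 1.07×48.3)/(8.490) = 81.58/8.490 = 9.609 mg/L.
Initial deficit D₀ = C_s − DO₀ = 9.40 − 7.947 = 1.453 mg/L.
t_c = (1/1.196) ln[(1.46/0.264)(1 − 1.453×1.196/(0.264×9.609))] = 0.8361 × ln(1.742) = 0.4639 d.
D_c = (0.264/1.46) × 9.609 × e^(−0.264×0.4639) = 0.1808 × 9.609 × 0.8847 = 1.537 mg/L.
Minimum DO = 9.40 − 1.537 = 7.863 mg/L.

t_c ≈ 0.464 d; minimum DO ≈ 7.86 mg/L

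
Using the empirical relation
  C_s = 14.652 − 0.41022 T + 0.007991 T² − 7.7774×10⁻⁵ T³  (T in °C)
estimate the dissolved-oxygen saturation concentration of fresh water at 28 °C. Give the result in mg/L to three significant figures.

C_s = 14.652 − 0.41022×28 + 0.007991×28² − 7.7774×10⁻⁵×28³ = 7.723 mg/L.

C_s ≈ 7.72 mg/L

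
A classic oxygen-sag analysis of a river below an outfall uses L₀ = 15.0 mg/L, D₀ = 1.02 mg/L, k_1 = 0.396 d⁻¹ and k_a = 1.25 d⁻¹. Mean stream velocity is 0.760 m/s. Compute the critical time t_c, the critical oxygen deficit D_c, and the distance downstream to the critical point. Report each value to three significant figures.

t_c = [1/(k_a−k_1)] ln[(k_a/k_1)(1 − D₀(k_a−k_1)/(k_1 L₀))]
= [1/(1.25−0.396)] ln[(1.25/0.396)(1 − 1.02×0.8540/(0.396×15.0))]
= (1/0.8540) ln[3.157 × 0.8534] = 1.171 × ln(2.694) = 1.171 × 0.9909 = 1.160 d.
L(t_c) = L₀ e^(−k_1 t_c) = 15.0 × 0.6316 = 9.474 mg/L, and at the critical point k_a D_c = k_1 L, so D_c = (0.396/1.25) × 9.474 = 3.001 mg/L.
x_c = v t_c = 0.760 m/s × 1.160 d × 86400 s/d = 76190 m ≈ 76.2 km.

t_c ≈ 1.16 d; D_c ≈ 3.00 mg/L; x_c ≈ 76.2 km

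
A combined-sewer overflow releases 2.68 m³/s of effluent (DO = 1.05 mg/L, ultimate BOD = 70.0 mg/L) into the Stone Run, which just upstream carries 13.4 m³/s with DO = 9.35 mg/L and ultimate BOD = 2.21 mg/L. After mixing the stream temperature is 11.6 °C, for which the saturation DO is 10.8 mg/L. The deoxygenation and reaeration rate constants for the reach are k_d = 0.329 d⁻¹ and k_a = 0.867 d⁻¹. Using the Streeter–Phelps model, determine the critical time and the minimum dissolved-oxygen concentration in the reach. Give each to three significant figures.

Mixed DO = (13.4×9.35 + 2.68×1.05)/(13.4+2.68) = 128.1/16.08 = 7.967 mg/L.
Mixed L₀ = (13.4×2.21 + 2.68×70.0)/(16.08) = 217.2/16.08 = 13.51 mg/L.
Initial deficit D₀ = C_s − DO₀ = 10.8 − 7.967 = 2.833 mg/L.
t_c = (1/0.5380) ln[(0.867/0.329)(1 − 2.833×0.5380/(0.329×13.51))] = 1.859 × ln(1.731) = 1.020 d.
D_c = (0.329/0.867) × 13.51 × e^(−0.329×1.020) = 0.3795 × 13.51 × 0.7149 = 3.664 mg/L.
Minimum DO = 10.8 − 3.664 = 7.136 mg/L.

t_c ≈ 1.02 d; minimum DO ≈ 7.14 mg/L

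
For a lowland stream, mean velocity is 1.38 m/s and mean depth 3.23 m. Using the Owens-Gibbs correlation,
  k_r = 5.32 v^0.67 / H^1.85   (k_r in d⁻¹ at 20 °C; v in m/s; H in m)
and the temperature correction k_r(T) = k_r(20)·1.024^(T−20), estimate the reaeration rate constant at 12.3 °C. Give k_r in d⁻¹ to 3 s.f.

k_r ≈ 0.628 d⁻¹

k_r(20) = 5.32 × 1.38^0.67 / 3.23^1.85 = 5.32 × 1.241 / 8.750 = 0.7544 d⁻¹.
k_r(12.3) = 0.7544 × 1.024^(12.3−20) = 0.7544 × 0.8331 = 0.6285 d⁻¹.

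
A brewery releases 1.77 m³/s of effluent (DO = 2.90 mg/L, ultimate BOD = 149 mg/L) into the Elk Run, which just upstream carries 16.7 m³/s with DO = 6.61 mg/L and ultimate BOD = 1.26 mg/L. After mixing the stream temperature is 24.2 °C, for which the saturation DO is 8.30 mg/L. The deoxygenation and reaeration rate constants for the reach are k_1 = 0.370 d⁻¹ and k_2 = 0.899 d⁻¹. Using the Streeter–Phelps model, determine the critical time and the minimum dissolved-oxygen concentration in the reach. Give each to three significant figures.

t_c ≈ 1.28 d; minimum DO ≈ 4.35 mg/L

Mixed DO = (16.7×6.61 + 1.77×2.90)/(16.7+1.77) = 115.5/18.47 = 6.254 mg/L.
Mixed L₀ = (16.7×1.26 + 1.77×149)/(18.47) = 284.8/18.47 = 15.42 mg/L.
Initial deficit D₀ = C_s − DO₀ = 8.30 − 6.254 = 2.046 mg/L.
t_c = (1/0.5290) ln[(0.899/0.370)(1 − 2.046×0.5290/(0.370×15.42))] = 1.890 × ln(1.969) = 1.281 d.
D_c = (0.370/0.899) × 15.42 × e^(−0.370×1.281) = 0.4116 × 15.42 × 0.6226 = 3.951 mg/L.
Minimum DO = 8.30 − 3.951 = 4.349 mg/L.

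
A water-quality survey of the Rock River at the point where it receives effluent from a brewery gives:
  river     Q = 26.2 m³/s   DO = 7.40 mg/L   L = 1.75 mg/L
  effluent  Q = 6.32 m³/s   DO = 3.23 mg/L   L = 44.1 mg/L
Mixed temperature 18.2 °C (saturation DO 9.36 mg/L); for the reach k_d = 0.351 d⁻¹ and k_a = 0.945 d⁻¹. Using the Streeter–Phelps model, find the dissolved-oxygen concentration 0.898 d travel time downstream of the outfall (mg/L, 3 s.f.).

DO ≈ 6.40 mg/L

Mixed DO = (26.2×7.40 + 6.32×3.23)/(26.2+6.32) = 214.3/32.52 = 6.590 mg/L.
Mixed L₀ = (26.2×1.75 + 6.32×44.1)/(32.52) = 324.6/32.52 = 9.980 mg/L.
Initial deficit D₀ = C_s − DO₀ = 9.36 − 6.590 = 2.770 mg/L.
D(0.898) = [0.351×9.980/(0.945−0.351)](e^(−0.351×0.898) − e^(−0.945×0.898)) + 2.770 e^(−0.945×0.898)
= 5.897 × (0.7296 − 0.4280) + 2.770 × 0.4280 = 2.965 mg/L.
DO = 9.36 − 2.965 = 6.395 mg/L.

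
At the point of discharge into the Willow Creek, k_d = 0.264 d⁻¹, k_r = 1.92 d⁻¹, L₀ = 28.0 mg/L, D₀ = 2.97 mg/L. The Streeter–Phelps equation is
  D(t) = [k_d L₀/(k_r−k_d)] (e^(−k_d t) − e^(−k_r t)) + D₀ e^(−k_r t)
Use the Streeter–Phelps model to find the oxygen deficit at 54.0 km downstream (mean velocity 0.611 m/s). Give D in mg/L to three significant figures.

D ≈ 3.20 mg/L

Travel time t = x/v = 54.0 km / (0.611 m/s) = 54000 m / 0.611 m/s = 88380 s = 1.023 d.
k_d L₀/(k_r−k_d) = 0.264×28.0/(1.92−0.264) = 7.392/1.656 = 4.464 mg/L.
e^(−k_d t) = e^(−0.264×1.023) = 0.7633; e^(−k_r t) = e^(−1.92×1.023) = 0.1403.
D = 4.464 × (0.7633 − 0.1403) + 2.97 × 0.1403 = 2.781 + 0.4167 = 3.198 mg/L.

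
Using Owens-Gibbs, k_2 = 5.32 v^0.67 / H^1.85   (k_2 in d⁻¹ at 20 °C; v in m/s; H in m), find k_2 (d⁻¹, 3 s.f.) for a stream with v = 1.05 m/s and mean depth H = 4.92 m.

k_2 = 5.32 × 1.05^0.67 / 4.92^1.85 = 5.32 × 1.033 / 19.06 = 0.2884 d⁻¹.

k_2 ≈ 0.288 d⁻¹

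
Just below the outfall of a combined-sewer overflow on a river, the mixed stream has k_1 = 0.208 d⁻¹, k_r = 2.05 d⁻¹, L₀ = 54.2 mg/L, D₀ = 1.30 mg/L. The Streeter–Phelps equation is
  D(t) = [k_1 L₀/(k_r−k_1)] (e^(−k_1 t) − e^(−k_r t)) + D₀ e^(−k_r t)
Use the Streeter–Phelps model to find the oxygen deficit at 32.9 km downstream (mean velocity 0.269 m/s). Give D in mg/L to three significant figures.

D ≈ 4.29 mg/L

Travel time t = x/v = 32.9 km / (0.269 m/s) = 32900 m / 0.269 m/s = 122300 s = 1.416 d.
k_1 L₀/(k_r−k_1) = 0.208×54.2/(2.05−0.208) = 11.27/1.842 = 6.120 mg/L.
e^(−k_1 t) = e^(−0.208×1.416) = 0.7450; e^(−k_r t) = e^(−2.05×1.416) = 0.05492.
D = 6.120 × (0.7450 − 0.05492) + 1.30 × 0.05492 = 4.223 + 0.07139 = 4.295 mg/L.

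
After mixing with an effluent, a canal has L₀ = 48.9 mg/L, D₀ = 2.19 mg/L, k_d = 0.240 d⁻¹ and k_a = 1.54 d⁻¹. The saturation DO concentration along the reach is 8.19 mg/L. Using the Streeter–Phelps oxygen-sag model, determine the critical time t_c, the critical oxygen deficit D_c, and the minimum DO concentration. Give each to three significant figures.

With k_a/k_d = 6.417 and 1 − D₀(k_a−k_d)/(k_d L₀) = 0.7574,
t_c = ln(6.417 × 0.7574) / (1.54 − 0.240) = ln(4.860) / 1.300 = 1.581/1.300 = 1.216 d.
L(t_c) = L₀ e^(−k_d t_c) = 48.9 × 0.7469 = 36.52 mg/L, and at the critical point k_a D_c = k_d L, so D_c = (0.240/1.54) × 36.52 = 5.692 mg/L.
Minimum DO = C_s − D_c = 8.19 − 5.692 = 2.498 mg/L.

t_c ≈ 1.22 d; D_c ≈ 5.69 mg/L; min DO ≈ 2.50 mg/L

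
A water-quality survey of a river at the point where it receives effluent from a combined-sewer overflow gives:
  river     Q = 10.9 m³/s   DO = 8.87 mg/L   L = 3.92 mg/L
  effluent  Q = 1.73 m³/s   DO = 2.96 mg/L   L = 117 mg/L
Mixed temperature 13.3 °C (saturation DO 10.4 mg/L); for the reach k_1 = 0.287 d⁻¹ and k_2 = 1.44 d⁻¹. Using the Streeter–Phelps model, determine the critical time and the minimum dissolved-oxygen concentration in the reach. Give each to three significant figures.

t_c ≈ 0.825 d; minimum DO ≈ 7.35 mg/L

Mixed DO = (10.9×8.87 + 1.73×2.96)/(10.9+1.73) = 101.8/12.63 = 8.060 mg/L.
Mixed L₀ = (10.9×3.92 + 1.73×117)/(12.63) = 245.1/12.63 = 19.41 mg/L.
Initial deficit D₀ = C_s − DO₀ = 10.4 − 8.060 = 2.340 mg/L.
t_c = (1/1.153) ln[(1.44/0.287)(1 − 2.340×1.153/(0.287×19.41))] = 0.8673 × ln(2.588) = 0.8246 d.
D_c = (0.287/1.44) × 19.41 × e^(−0.287×0.8246) = 0.1993 × 19.41 × 0.7893 = 3.053 mg/L.
Minimum DO = 10.4 − 3.053 = 7.347 mg/L.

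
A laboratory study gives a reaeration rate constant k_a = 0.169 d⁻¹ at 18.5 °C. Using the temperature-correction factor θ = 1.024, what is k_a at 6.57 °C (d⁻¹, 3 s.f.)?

k_a ≈ 0.127 d⁻¹

k_a(T₂) = k_a(T₁) · θ^(T₂−T₁) = 0.169 × 1.024^(6.57−18.5)
= 0.169 × 1.024^-11.9 = 0.169 × 0.7536 = 0.1274 d⁻¹.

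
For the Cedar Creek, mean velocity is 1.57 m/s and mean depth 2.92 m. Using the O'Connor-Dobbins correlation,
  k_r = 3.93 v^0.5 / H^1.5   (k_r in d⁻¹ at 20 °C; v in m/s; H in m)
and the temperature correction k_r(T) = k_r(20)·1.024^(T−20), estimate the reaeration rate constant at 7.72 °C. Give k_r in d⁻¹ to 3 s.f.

k_r(20) = 3.93 × 1.57^0.5 / 2.92^1.5 = 3.93 × 1.253 / 4.990 = 0.9869 d⁻¹.
k_r(7.72) = 0.9869 × 1.024^(7.72−20) = 0.9869 × 0.7473 = 0.7375 d⁻¹.

k_r ≈ 0.738 d⁻¹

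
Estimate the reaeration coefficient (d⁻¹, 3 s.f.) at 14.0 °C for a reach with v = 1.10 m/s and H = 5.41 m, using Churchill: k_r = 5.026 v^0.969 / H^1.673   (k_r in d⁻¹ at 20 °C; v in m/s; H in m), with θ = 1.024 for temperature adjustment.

k_r(20) = 5.026 × 1.10^0.969 / 5.41^1.673 = 5.026 × 1.097 / 16.85 = 0.3271 d⁻¹.
k_r(14.0) = 0.3271 × 1.024^(14.0−20) = 0.3271 × 0.8674 = 0.2837 d⁻¹.

k_r ≈ 0.284 d⁻¹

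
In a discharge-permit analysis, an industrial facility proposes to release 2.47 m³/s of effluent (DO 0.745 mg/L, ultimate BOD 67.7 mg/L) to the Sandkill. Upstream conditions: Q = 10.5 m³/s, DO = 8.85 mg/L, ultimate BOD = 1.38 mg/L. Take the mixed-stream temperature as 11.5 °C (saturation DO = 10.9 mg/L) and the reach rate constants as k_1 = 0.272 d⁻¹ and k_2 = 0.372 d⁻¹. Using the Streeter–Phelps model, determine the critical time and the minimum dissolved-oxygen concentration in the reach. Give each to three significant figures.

t_c ≈ 2.14 d; minimum DO ≈ 5.18 mg/L

Mixed DO = (10.5×8.85 + 2.47×0.745)/(10.5+2.47) = 94.77/12.97 = 7.306 mg/L.
Mixed L₀ = (10.5×1.38 + 2.47×67.7)/(12.97) = 181.7/12.97 = 14.01 mg/L.
Initial deficit D₀ = C_s − DO₀ = 10.9 − 7.306 = 3.594 mg/L.
t_c = (1/0.1000) ln[(0.372/0.272)(1 − 3.594×0.1000/(0.272×14.01))] = 10.00 × ln(1.239) = 2.140 d.
D_c = (0.272/0.372) × 14.01 × e^(−0.272×2.140) = 0.7312 × 14.01 × 0.5587 = 5.723 mg/L.
Minimum DO = 10.9 − 5.723 = 5.177 mg/L.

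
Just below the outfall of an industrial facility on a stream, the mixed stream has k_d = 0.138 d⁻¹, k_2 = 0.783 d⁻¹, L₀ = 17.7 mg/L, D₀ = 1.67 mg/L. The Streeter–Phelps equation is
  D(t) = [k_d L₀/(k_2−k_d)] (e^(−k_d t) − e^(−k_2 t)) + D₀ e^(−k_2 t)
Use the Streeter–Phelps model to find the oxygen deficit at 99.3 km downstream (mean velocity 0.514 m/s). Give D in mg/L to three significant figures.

Travel time t = x/v = 99.3 km / (0.514 m/s) = 99300 m / 0.514 m/s = 193200 s = 2.236 d.
k_d L₀/(k_2−k_d) = 0.138×17.7/(0.783−0.138) = 2.443/0.6450 = 3.787 mg/L.
e^(−k_d t) = e^(−0.138×2.236) = 0.7345; e^(−k_2 t) = e^(−0.783×2.236) = 0.1736.
D = 3.787 × (0.7345 − 0.1736) + 1.67 × 0.1736 = 2.124 + 0.2900 = 2.414 mg/L.

D ≈ 2.41 mg/L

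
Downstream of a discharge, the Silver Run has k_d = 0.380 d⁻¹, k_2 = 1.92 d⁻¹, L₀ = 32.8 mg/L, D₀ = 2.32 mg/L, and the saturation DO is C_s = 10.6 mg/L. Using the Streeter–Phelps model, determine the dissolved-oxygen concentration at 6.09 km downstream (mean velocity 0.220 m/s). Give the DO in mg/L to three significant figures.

DO ≈ 6.56 mg/L

Travel time t = x/v = 6.09 km / (0.220 m/s) = 6090 m / 0.220 m/s = 27680 s = 0.3204 d.
k_d L₀/(k_2−k_d) = 0.380×32.8/(1.92−0.380) = 12.46/1.540 = 8.094 mg/L.
e^(−k_d t) = e^(−0.380×0.3204) = 0.8854; e^(−k_2 t) = e^(−1.92×0.3204) = 0.5406.
D = 8.094 × (0.8854 − 0.5406) + 2.32 × 0.5406 = 2.791 + 1.254 = 4.045 mg/L.
DO = C_s − D = 10.6 − 4.045 = 6.555 mg/L.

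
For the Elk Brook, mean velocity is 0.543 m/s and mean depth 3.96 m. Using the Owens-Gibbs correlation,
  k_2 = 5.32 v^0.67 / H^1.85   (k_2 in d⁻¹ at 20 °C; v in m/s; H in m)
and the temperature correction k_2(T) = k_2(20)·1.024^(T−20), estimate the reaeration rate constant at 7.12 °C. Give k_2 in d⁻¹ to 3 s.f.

k_2(20) = 5.32 × 0.543^0.67 / 3.96^1.85 = 5.32 × 0.6642 / 12.76 = 0.2770 d⁻¹.
k_2(7.12) = 0.2770 × 1.024^(7.12−20) = 0.2770 × 0.7368 = 0.2041 d⁻¹.

k_2 ≈ 0.204 d⁻¹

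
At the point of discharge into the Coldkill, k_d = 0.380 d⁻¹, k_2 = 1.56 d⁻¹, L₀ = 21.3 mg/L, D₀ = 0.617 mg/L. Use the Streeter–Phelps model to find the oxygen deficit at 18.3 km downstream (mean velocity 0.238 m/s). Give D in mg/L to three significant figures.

D ≈ 3.33 mg/L

Travel time t = x/v = 18.3 km / (0.238 m/s) = 18300 m / 0.238 m/s = 76890 s = 0.8899 d.
k_d L₀/(k_2−k_d) = 0.380×21.3/(1.56−0.380) = 8.094/1.180 = 6.859 mg/L.
e^(−k_d t) = e^(−0.380×0.8899) = 0.7131; e^(−k_2 t) = e^(−1.56×0.8899) = 0.2495.
D = 6.859 × (0.7131 − 0.2495) + 0.617 × 0.2495 = 3.180 + 0.1539 = 3.334 mg/L.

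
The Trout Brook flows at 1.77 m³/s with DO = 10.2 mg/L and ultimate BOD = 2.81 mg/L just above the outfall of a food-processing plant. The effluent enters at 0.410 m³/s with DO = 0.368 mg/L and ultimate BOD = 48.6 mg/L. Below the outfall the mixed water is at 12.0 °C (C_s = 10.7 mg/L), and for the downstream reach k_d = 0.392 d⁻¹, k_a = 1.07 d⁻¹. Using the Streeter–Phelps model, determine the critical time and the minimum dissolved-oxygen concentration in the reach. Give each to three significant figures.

Mixed DO = (1.77×10.2 + 0.410×0.368)/(1.77+0.410) = 18.20/2.180 = 8.351 mg/L.
Mixed L₀ = (1.77×2.81 + 0.410×48.6)/(2.180) = 24.90/2.180 = 11.42 mg/L.
Initial deficit D₀ = C_s − DO₀ = 10.7 − 8.351 = 2.349 mg/L.
t_c = (1/0.6780) ln[(1.07/0.392)(1 − 2.349×0.6780/(0.392×11.42))] = 1.475 × ln(1.759) = 0.8326 d.
D_c = (0.392/1.07) × 11.42 × e^(−0.392×0.8326) = 0.3664 × 11.42 × 0.7215 = 3.019 mg/L.
Minimum DO = 10.7 − 3.019 = 7.681 mg/L.

t_c ≈ 0.833 d; minimum DO ≈ 7.68 mg/L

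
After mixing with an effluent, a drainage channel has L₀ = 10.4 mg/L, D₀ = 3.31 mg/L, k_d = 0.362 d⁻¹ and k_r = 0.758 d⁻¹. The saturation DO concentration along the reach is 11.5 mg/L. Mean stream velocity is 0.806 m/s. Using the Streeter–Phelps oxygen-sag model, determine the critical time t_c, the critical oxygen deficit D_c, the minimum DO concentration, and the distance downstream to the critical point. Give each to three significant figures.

With k_r/k_d = 2.094 and 1 − D₀(k_r−k_d)/(k_d L₀) = 0.6518,
t_c = ln(2.094 × 0.6518) / (0.758 − 0.362) = ln(1.365) / 0.3960 = 0.3111/0.3960 = 0.7856 d.
L(t_c) = L₀ e^(−k_d t_c) = 10.4 × 0.7525 = 7.826 mg/L, and at the critical point k_r D_c = k_d L, so D_c = (0.362/0.758) × 7.826 = 3.737 mg/L.
Minimum DO = C_s − D_c = 11.5 − 3.737 = 7.763 mg/L.
x_c = v t_c = 0.806 m/s × 0.7856 d × 86400 s/d = 54700 m ≈ 54.7 km.

t_c ≈ 0.786 d; D_c ≈ 3.74 mg/L; min DO ≈ 7.76 mg/L; x_c ≈ 54.7 km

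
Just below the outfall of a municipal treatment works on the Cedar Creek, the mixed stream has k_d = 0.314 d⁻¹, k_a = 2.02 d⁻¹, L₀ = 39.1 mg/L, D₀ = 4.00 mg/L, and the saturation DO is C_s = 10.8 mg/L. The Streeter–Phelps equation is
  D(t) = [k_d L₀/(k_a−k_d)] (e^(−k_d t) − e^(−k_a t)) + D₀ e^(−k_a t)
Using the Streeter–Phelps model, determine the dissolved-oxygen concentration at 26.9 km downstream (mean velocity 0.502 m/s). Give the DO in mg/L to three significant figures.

DO ≈ 5.79 mg/L

Travel time t = x/v = 26.9 km / (0.502 m/s) = 26900 m / 0.502 m/s = 53590 s = 0.6202 d.
k_d L₀/(k_a−k_d) = 0.314×39.1/(2.02−0.314) = 12.28/1.706 = 7.197 mg/L.
e^(−k_d t) = e^(−0.314×0.6202) = 0.8230; e^(−k_a t) = e^(−2.02×0.6202) = 0.2857.
D = 7.197 × (0.8230 − 0.2857) + 4.00 × 0.2857 = 3.867 + 1.143 = 5.010 mg/L.
DO = C_s − D = 10.8 − 5.010 = 5.790 mg/L.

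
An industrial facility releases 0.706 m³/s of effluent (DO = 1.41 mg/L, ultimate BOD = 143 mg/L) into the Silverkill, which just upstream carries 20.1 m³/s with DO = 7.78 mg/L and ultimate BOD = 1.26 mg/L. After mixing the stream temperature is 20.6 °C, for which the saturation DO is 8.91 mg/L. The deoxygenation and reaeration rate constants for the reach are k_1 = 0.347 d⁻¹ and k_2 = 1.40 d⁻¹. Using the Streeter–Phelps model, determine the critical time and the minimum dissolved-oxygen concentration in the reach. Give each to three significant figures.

Mixed DO = (20.1×7.78 + 0.706×1.41)/(20.1+0.706) = 157.4/20.81 = 7.564 mg/L.
Mixed L₀ = (20.1×1.26 + 0.706×143)/(20.81) = 126.3/20.81 = 6.070 mg/L.
Initial deficit D₀ = C_s − DO₀ = 8.91 − 7.564 = 1.346 mg/L.
t_c = (1/1.053) ln[(1.40/0.347)(1 − 1.346×1.053/(0.347×6.070))] = 0.9497 × ln(1.319) = 0.2631 d.
D_c = (0.347/1.40) × 6.070 × e^(−0.347×0.2631) = 0.2479 × 6.070 × 0.9128 = 1.373 mg/L.
Minimum DO = 8.91 − 1.373 = 7.537 mg/L.

t_c ≈ 0.263 d; minimum DO ≈ 7.54 mg/L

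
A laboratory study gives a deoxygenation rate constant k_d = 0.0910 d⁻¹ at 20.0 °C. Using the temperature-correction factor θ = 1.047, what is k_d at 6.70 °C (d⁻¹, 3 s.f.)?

k_d(T₂) = k_d(T₁) · θ^(T₂−T₁) = 0.0910 × 1.047^(6.70−20.0)
= 0.0910 × 1.047^-13.3 = 0.0910 × 0.5429 = 0.04940 d⁻¹.

k_d ≈ 0.0494 d⁻¹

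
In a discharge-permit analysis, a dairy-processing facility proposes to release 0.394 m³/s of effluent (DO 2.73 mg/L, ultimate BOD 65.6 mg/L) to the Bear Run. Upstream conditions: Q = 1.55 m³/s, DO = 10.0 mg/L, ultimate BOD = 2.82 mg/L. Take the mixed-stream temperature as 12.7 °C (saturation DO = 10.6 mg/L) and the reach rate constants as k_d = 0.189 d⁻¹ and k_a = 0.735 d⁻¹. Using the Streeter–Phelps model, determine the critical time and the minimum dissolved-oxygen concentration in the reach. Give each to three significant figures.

Mixed DO = (1.55×10.0 + 0.394×2.73)/(1.55+0.394) = 16.58/1.944 = 8.527 mg/L.
Mixed L₀ = (1.55×2.82 + 0.394×65.6)/(1.944) = 30.22/1.944 = 15.54 mg/L.
Initial deficit D₀ = C_s − DO₀ = 10.6 − 8.527 = 2.073 mg/L.
t_c = (1/0.5460) ln[(0.735/0.189)(1 − 2.073×0.5460/(0.189×15.54))] = 1.832 × ln(2.390) = 1.596 d.
D_c = (0.189/0.735) × 15.54 × e^(−0.189×1.596) = 0.2571 × 15.54 × 0.7396 = 2.956 mg/L.
Minimum DO = 10.6 − 2.956 = 7.644 mg/L.

t_c ≈ 1.60 d; minimum DO ≈ 7.64 mg/L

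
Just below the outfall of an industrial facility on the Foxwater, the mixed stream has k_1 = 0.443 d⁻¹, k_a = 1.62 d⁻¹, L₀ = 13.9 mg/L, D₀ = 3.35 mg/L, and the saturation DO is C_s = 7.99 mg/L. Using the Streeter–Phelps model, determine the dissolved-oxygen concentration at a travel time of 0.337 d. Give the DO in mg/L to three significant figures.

DO ≈ 4.57 mg/L

k_1 L₀/(k_a−k_1) = 0.443×13.9/(1.62−0.443) = 6.158/1.177 = 5.232 mg/L.
e^(−k_1 t) = e^(−0.443×0.3370) = 0.8613; e^(−k_a t) = e^(−1.62×0.3370) = 0.5793.
D = 5.232 × (0.8613 − 0.5793) + 3.35 × 0.5793 = 1.475 + 1.941 = 3.416 mg/L.
DO = C_s − D = 7.99 − 3.416 = 4.574 mg/L.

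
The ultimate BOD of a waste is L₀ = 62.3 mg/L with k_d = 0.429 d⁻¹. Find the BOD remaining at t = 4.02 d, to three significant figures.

L_t = L₀ e^(−k_d t) = 62.3 × e^(−0.429×4.02) = 62.3 × 0.1782 = 11.10 mg/L.

L ≈ 11.1 mg/L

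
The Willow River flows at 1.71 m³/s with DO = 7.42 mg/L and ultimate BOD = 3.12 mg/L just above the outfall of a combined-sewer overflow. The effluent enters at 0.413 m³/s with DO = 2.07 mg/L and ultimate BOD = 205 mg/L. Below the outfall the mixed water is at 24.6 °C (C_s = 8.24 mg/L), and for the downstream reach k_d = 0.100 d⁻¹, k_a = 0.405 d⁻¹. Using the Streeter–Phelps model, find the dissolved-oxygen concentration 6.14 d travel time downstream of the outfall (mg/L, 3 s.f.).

DO ≈ 1.72 mg/L

Mixed DO = (1.71×7.42 + 0.413×2.07)/(1.71+0.413) = 13.54/2.123 = 6.379 mg/L.
Mixed L₀ = (1.71×3.12 + 0.413×205)/(2.123) = 90.00/2.123 = 42.39 mg/L.
Initial deficit D₀ = C_s − DO₀ = 8.24 − 6.379 = 1.861 mg/L.
D(6.14) = [0.100×42.39/(0.405−0.100)](e^(−0.100×6.14) − e^(−0.405×6.14)) + 1.861 e^(−0.405×6.14)
= 13.90 × (0.5412 − 0.08318) + 1.861 × 0.08318 = 6.521 mg/L.
DO = 8.24 − 6.521 = 1.719 mg/L.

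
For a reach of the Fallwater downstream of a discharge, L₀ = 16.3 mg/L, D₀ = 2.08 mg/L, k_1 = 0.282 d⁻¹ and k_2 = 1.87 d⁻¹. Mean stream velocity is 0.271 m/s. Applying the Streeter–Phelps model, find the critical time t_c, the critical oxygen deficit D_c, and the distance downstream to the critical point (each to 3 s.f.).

t_c ≈ 0.393 d; D_c ≈ 2.20 mg/L; x_c ≈ 9.20 km

With k_2/k_1 = 6.631 and 1 − D₀(k_2−k_1)/(k_1 L₀) = 0.2814,
t_c = ln(6.631 × 0.2814) / (1.87 − 0.282) = ln(1.866) / 1.588 = 0.6239/1.588 = 0.3929 d.
D_c = (k_1/k_2) L₀ e^(−k_1 t_c) = (0.282/1.87) × 16.3 × e^(−0.282×0.3929) = 0.1508 × 16.3 × 0.8951 = 2.200 mg/L.
x_c = v t_c = 0.271 m/s × 0.3929 d × 86400 s/d = 9199 m ≈ 9.20 km.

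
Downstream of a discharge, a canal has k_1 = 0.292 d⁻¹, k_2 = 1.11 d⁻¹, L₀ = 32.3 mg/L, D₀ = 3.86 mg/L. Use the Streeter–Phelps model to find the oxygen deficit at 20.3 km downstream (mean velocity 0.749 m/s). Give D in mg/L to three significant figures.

D ≈ 5.11 mg/L

Travel time t = x/v = 20.3 km / (0.749 m/s) = 20300 m / 0.749 m/s = 27100 s = 0.3137 d.
k_1 L₀/(k_2−k_1) = 0.292×32.3/(1.11−0.292) = 9.432/0.8180 = 11.53 mg/L.
e^(−k_1 t) = e^(−0.292×0.3137) = 0.9125; e^(−k_2 t) = e^(−1.11×0.3137) = 0.7060.
D = 11.53 × (0.9125 − 0.7060) + 3.86 × 0.7060 = 2.381 + 2.725 = 5.106 mg/L.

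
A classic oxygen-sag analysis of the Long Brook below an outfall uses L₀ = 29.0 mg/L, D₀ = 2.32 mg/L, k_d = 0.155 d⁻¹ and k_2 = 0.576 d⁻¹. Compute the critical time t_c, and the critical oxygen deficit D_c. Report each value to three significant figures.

At the critical point dD/dt = 0, so k_d L₀ e^(−k_d t) = k_2 D. Substituting D(t) from the Streeter–Phelps equation and solving for t gives
t_c = ln[(k_2/k_d)(1 − D₀(k_2−k_d)/(k_d L₀))] / (k_2−k_d).
Here k_2−k_d = 0.4210 d⁻¹ and 1 − D₀(k_2−k_d)/(k_d L₀) = 1 − 2.32×0.4210/(0.155×29.0) = 0.7827, so
t_c = ln(3.716 × 0.7827) / 0.4210 = 1.068 / 0.4210 = 2.536 d.
D_c = (k_d/k_2) L₀ e^(−k_d t_c) = (0.155/0.576) × 29.0 × e^(−0.155×2.536) = 0.2691 × 29.0 × 0.6750 = 5.267 mg/L.

t_c ≈ 2.54 d; D_c ≈ 5.27 mg/L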